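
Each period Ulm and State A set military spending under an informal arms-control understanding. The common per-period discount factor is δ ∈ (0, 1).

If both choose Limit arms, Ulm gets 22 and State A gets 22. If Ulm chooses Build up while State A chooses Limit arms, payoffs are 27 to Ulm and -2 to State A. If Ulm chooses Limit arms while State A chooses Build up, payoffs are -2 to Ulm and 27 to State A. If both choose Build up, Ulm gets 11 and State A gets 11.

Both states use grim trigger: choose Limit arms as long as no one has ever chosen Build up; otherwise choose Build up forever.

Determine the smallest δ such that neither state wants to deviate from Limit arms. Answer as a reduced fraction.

5/16

Cooperation forever yields 22 each period: 22/(1−δ).
Deviating yields 27 once, then 11 forever: 27 + 11δ/(1−δ).
No profitable deviation requires 22/(1−δ) ≥ 27 + 11δ/(1−δ).
Multiplying by (1−δ): 22 ≥ 27(1−δ) + 11δ = 27 − 16δ.
So 16δ ≥ 5, i.e. δ ≥ 5/16.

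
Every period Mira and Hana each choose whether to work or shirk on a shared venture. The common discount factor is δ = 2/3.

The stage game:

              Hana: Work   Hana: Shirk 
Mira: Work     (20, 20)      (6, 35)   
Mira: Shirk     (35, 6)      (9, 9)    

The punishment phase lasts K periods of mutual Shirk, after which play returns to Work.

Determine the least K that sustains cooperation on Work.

No profitable deviation requires (20−9)(δ+…+δ^K) ≥ 35−20, i.e. δ+…+δ^K ≥ 15/11 ≈ 1.3636.
With δ = 2/3, the partial sums are K=1: 0.6667, K=2: 1.1111, K=3: 1.4074.
K = 3 is the first length at which the sum reaches 1.3636.

3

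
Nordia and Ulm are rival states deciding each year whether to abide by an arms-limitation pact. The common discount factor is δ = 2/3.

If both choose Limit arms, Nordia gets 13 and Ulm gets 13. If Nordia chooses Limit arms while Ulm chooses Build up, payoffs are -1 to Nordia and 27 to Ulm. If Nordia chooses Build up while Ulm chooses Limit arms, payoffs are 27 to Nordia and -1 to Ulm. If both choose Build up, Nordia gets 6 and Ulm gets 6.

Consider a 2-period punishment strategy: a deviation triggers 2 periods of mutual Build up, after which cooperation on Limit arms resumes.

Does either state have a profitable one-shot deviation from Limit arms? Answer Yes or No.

A one-shot deviation gives 27 now, then 6 for 2 periods, then back to 13.
Gain from deviating: (27−13) today; loss: (13−6) in each of the next 2 periods.
No-deviation condition: (13−6)(δ+…+δ^2) ≥ 27−13, i.e. δ+…+δ^2 ≥ 2.
At δ = 2/3: δ+…+δ^2 = 1.1111 < 2.0000.
So cooperation is not sustainable.

Yes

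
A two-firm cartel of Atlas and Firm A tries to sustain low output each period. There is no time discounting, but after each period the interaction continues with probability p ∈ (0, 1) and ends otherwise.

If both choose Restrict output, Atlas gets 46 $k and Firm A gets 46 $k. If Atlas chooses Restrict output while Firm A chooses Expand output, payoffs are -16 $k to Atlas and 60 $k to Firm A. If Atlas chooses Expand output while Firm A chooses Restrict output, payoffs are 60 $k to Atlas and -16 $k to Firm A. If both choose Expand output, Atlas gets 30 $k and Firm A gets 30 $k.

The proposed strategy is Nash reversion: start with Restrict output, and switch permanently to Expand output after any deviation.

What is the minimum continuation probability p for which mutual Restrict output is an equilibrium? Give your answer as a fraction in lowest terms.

7/15

Expected cooperation value is 46 + p·46 + p²·46 + … = 46/(1−p); deviation gives 60 + p·30/(1−p).
46 ≥ 60(1−p) + 30p ⇒ 30p ≥ 14 ⇒ p ≥ 14/30 = 7/15.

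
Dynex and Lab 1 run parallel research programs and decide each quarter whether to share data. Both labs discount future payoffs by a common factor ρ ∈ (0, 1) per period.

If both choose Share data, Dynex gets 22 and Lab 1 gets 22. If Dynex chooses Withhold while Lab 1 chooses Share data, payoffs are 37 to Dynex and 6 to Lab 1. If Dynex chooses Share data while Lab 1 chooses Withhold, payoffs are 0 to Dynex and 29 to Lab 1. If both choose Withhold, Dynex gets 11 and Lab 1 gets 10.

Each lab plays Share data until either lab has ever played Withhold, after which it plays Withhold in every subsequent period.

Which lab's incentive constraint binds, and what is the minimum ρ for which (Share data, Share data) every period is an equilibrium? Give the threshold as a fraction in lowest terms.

Dynex; ρ ≥ 15/26

For Dynex: deviation gain 37−22 = 15, per-period punishment loss 22−11 = 11. IC gives ρ ≥ 15/26.
For Lab 1: gain 7, loss 12 per period, so ρ ≥ 7/19.
The tighter constraint is Dynex's, so cooperation needs ρ ≥ 15/26.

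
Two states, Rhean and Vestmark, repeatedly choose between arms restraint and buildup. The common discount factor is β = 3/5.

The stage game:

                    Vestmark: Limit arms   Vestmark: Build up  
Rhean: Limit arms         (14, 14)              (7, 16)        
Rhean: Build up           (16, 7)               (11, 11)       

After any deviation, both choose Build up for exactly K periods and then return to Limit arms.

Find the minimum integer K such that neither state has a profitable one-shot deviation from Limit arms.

IC: β(1−β^K)/(1−β) ≥ (16−14)/(14−11) = 2/3.
With β = 3/5: need 1 − β^K ≥ 2/3·(1−3/5)/(3/5), i.e. β^K ≤ 0.5556.
Since (3/5)^1 = 0.6000 and (3/5)^2 = 0.3600, the smallest such K is 2.

2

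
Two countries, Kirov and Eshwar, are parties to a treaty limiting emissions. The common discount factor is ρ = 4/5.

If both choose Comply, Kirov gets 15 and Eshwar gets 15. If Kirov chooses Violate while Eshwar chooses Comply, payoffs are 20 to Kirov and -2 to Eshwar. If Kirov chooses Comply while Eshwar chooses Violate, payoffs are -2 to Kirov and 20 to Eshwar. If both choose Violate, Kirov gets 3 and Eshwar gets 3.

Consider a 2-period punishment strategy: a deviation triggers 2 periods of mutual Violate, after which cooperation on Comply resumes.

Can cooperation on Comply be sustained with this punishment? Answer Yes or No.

IC: ρ+…+ρ^2 ≥ (20−15)/(15−3) = 5/12.
At ρ = 4/5: partial sum = 1.4400 ≥ 0.4167. Cooperation sustainable.

Yes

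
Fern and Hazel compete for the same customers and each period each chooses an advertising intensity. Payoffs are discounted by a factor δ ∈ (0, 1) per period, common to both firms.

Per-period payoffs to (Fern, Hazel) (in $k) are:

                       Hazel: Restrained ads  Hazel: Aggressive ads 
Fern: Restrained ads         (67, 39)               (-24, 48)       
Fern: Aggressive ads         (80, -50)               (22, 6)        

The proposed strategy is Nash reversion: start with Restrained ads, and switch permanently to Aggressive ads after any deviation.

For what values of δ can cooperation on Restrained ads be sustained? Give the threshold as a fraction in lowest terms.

Fern: cooperation gives 67 each period; deviation gives 80 once then 22 forever.
  67/(1−δ) ≥ 80 + 22δ/(1−δ) ⇒ δ ≥ 13/58.
Hazel: cooperation gives 39 each period; deviation gives 48 once then 6 forever.
  δ ≥ 9/42 = 3/14.
Both must hold, so the binding constraint is Fern's: δ ≥ 13/58.

13/58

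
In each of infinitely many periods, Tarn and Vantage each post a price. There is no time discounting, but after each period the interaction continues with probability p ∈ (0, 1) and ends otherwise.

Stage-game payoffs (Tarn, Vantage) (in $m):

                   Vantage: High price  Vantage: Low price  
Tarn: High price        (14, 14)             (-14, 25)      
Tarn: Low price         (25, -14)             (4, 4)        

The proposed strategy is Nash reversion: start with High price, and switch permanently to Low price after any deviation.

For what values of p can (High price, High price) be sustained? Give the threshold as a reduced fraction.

11/21

Expected cooperation value is 14 + p·14 + p²·14 + … = 14/(1−p); deviation gives 25 + p·4/(1−p).
14 ≥ 25(1−p) + 4p ⇒ 21p ≥ 11 ⇒ p ≥ 11/21.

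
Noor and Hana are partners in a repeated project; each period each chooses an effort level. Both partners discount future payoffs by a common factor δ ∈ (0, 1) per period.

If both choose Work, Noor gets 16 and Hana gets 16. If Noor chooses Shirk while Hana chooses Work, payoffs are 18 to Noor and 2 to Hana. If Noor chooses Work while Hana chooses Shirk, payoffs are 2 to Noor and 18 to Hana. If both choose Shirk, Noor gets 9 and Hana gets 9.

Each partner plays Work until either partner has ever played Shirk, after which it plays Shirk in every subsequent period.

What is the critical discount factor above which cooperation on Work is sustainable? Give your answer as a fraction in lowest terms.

2/9

One-period gain from deviating is 18 − 16 = 2. The loss is 16 − 9 = 7 in every subsequent period, with present value 7·δ/(1−δ).
Deviation is unprofitable when 7·δ/(1−δ) ≥ 2, i.e. δ/(1−δ) ≥ 2/7.
Equivalently δ ≥ 2/(2+7) = 2/9.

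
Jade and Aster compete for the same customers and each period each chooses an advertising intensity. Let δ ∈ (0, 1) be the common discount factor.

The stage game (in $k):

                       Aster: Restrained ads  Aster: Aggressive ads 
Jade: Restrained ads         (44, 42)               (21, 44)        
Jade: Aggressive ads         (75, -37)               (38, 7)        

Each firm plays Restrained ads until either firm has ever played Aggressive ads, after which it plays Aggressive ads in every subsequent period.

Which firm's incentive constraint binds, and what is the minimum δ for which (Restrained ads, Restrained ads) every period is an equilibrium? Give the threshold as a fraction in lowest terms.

Jade; δ ≥ 31/37

Jade's threshold: (75−44)/(75−38) = 31/37.
Aster's threshold: (44−42)/(44−7) = 2/37.
31/37 > 2/37, so Jade binds and δ* = 31/37.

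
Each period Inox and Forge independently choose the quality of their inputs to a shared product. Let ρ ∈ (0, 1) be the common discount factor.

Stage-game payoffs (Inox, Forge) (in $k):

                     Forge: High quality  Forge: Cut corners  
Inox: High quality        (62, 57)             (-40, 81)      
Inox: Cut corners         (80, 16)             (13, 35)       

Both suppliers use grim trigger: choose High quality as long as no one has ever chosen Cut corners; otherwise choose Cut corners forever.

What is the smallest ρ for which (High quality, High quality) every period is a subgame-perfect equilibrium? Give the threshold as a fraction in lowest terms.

Inox's threshold: (80−62)/(80−13) = 18/67.
Forge's threshold: (81−57)/(81−35) = 12/23.
18/67 < 12/23, so Forge binds and ρ* = 12/23.

12/23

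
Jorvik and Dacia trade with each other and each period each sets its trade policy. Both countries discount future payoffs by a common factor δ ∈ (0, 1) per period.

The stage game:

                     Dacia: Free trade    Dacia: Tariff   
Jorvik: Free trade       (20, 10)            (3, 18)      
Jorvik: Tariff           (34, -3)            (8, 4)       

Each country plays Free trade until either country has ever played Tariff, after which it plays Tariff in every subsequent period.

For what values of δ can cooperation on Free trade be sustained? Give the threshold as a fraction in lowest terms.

For Jorvik: deviation gain 34−20 = 14, per-period punishment loss 20−8 = 12. IC gives δ ≥ 14/26 = 7/13.
For Dacia: gain 8, loss 6 per period, so δ ≥ 8/14 = 4/7.
The tighter constraint is Dacia's, so cooperation needs δ ≥ 4/7.

4/7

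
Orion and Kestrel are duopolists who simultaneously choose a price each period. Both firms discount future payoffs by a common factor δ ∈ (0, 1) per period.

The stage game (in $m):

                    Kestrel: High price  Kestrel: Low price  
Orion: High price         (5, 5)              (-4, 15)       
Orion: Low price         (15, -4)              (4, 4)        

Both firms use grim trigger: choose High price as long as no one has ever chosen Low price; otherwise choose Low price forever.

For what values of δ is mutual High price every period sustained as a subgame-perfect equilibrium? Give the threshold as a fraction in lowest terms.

Cooperation forever yields 5 each period: 5/(1−δ).
Deviating yields 15 once, then 4 forever: 15 + 4δ/(1−δ).
No profitable deviation requires 5/(1−δ) ≥ 15 + 4δ/(1−δ).
Multiplying by (1−δ): 5 ≥ 15(1−δ) + 4δ = 15 − 11δ.
So 11δ ≥ 10, i.e. δ ≥ 10/11.

10/11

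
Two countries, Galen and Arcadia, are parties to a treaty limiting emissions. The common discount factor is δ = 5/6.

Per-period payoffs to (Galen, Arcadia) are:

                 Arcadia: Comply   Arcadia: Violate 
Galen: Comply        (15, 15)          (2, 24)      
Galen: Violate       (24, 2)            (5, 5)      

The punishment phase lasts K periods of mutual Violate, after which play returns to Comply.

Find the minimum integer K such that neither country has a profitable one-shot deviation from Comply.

2

IC: δ(1−δ^K)/(1−δ) ≥ (24−15)/(15−5) = 9/10.
With δ = 5/6: need 1 − δ^K ≥ 9/10·(1−5/6)/(5/6), i.e. δ^K ≤ 0.8200.
Since (5/6)^1 = 0.8333 and (5/6)^2 = 0.6944, the smallest such K is 2.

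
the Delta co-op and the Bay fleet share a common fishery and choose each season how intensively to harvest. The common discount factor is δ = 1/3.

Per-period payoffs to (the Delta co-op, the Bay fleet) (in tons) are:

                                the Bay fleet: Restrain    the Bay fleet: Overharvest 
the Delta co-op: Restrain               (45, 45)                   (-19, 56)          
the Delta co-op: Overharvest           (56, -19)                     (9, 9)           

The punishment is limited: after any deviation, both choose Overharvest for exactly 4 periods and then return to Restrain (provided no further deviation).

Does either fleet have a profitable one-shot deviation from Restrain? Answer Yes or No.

Comparing payoff streams over the 5 periods until play realigns: cooperate → 45(1+δ+…+δ^4); deviate → 56 + 9(δ+…+δ^4).
Cooperation is sustained iff (45−9)(δ+…+δ^4) ≥ 56−45.
δ+…+δ^4 = 1/3·(1−(1/3)^4)/(1−1/3) = 0.4938, and (56−45)/(45−9) = 0.3056.
0.4938 ≥ 0.3056, so cooperation is sustainable.

No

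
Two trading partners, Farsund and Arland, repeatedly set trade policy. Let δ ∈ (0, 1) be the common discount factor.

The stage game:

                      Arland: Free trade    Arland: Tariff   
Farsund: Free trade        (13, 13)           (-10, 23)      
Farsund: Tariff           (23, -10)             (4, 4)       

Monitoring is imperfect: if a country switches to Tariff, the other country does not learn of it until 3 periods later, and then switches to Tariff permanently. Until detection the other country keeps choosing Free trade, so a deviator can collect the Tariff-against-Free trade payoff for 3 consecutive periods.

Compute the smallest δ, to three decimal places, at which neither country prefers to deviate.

The best deviation is to choose Tariff for all 3 undetected periods, earning 23 each, then 4 forever once detected.
Deviation value: 23(1−δ^3)/(1−δ) + 4δ^3/(1−δ); cooperation value: 13/(1−δ).
IC: 13 ≥ 23(1−δ^3) + 4δ^3 = 23 − 19δ^3.
So δ^3 ≥ 10/19, giving δ ≥ (10/19)^(1/3) ≈ 0.807.

0.807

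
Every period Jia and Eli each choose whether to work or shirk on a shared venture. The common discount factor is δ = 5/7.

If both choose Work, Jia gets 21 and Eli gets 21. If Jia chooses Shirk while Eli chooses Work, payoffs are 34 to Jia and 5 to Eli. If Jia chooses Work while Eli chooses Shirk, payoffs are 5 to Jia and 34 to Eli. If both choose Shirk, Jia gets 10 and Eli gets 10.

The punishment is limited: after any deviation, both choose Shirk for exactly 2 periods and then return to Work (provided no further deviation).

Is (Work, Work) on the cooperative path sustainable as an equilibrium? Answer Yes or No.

Comparing payoff streams over the 3 periods until play realigns: cooperate → 21(1+δ+…+δ^2); deviate → 34 + 10(δ+…+δ^2).
Cooperation is sustained iff (21−10)(δ+…+δ^2) ≥ 34−21.
δ+…+δ^2 = 5/7·(1−(5/7)^2)/(1−5/7) = 1.2245, and (34−21)/(21−10) = 1.1818.
1.2245 ≥ 1.1818, so cooperation is sustainable.

Yes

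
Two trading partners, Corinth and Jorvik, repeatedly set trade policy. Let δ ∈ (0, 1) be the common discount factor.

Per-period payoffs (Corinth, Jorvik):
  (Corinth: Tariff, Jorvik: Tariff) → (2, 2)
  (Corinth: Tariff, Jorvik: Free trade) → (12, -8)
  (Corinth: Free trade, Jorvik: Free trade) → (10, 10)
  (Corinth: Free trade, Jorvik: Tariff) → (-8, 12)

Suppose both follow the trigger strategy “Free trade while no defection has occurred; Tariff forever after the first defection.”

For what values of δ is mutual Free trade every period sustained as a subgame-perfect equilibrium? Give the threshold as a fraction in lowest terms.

1/5

One-period gain from deviating is 12 − 10 = 2. The loss is 10 − 2 = 8 in every subsequent period, with present value 8·δ/(1−δ).
Deviation is unprofitable when 8·δ/(1−δ) ≥ 2, i.e. δ/(1−δ) ≥ 1/4.
Equivalently δ ≥ 2/(2+8) = 1/5.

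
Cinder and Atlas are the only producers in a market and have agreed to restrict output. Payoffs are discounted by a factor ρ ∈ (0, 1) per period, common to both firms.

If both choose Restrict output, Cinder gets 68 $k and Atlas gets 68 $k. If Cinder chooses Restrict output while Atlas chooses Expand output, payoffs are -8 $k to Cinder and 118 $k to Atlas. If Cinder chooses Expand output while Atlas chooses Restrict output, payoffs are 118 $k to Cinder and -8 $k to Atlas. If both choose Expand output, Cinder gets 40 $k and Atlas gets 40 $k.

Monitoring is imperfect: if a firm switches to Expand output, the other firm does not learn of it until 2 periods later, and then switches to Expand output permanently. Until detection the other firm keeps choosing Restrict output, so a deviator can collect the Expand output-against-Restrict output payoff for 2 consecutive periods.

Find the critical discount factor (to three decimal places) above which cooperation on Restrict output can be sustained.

Deviating for the 2 undetected periods gains 118−68 = 50 per period over cooperation, then loses 68−40 = 28 per period forever once punishment starts.
Gain: 50(1 + ρ + … + ρ^1); loss: 28·ρ^2/(1−ρ).
No profitable deviation ⇔ 50(1−ρ^2) ≤ 28·ρ^2, i.e. ρ^2 ≥ 50/(50+28) = 25/39.
Hence ρ ≥ (25/39)^(1/2) ≈ 0.801.

0.801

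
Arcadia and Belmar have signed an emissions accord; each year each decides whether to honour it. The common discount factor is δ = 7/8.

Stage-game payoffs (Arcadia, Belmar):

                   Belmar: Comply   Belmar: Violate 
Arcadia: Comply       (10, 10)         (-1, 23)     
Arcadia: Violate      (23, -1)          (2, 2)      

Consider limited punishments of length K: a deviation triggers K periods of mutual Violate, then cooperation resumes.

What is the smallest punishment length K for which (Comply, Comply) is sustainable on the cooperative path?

No profitable deviation requires (10−2)(δ+…+δ^K) ≥ 23−10, i.e. δ+…+δ^K ≥ 13/8 ≈ 1.6250.
With δ = 7/8, the partial sums are K=1: 0.8750, K=2: 1.6406.
K = 2 is the first length at which the sum reaches 1.6250.

2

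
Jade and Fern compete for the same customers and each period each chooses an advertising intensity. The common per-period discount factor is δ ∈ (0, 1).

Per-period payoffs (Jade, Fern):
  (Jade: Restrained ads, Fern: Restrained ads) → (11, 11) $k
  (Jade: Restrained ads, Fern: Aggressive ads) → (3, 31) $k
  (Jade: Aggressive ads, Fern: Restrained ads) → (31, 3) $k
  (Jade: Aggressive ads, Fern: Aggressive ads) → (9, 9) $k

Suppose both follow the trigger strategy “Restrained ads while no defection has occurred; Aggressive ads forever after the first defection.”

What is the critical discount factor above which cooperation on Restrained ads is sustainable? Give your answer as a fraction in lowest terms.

One-period gain from deviating is 31 − 11 = 20. The loss is 11 − 9 = 2 in every subsequent period, with present value 2·δ/(1−δ).
Deviation is unprofitable when 2·δ/(1−δ) ≥ 20, i.e. δ/(1−δ) ≥ 10.
Equivalently δ ≥ 20/(20+2) = 10/11.

10/11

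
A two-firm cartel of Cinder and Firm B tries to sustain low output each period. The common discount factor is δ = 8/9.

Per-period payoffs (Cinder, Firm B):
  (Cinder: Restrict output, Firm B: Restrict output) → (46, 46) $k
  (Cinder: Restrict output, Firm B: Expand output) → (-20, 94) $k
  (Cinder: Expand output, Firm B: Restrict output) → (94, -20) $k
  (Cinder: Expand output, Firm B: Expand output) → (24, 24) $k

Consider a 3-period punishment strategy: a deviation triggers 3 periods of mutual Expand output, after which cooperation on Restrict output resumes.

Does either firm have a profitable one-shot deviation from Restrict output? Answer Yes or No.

Comparing payoff streams over the 4 periods until play realigns: cooperate → 46(1+δ+…+δ^3); deviate → 94 + 24(δ+…+δ^3).
Cooperation is sustained iff (46−24)(δ+…+δ^3) ≥ 94−46.
δ+…+δ^3 = 8/9·(1−(8/9)^3)/(1−8/9) = 2.3813, and (94−46)/(46−24) = 2.1818.
2.3813 ≥ 2.1818, so cooperation is sustainable.

No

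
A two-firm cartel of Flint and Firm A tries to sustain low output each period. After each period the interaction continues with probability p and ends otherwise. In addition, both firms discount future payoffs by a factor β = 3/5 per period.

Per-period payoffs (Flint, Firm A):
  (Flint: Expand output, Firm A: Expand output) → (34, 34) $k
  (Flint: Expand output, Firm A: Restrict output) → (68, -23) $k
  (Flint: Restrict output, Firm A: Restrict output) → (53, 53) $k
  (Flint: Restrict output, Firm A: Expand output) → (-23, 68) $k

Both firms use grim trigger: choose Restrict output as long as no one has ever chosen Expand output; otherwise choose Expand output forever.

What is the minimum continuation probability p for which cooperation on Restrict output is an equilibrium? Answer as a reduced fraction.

With continuation probability p and discount β, the effective per-period discount factor is βp.
Grim-trigger IC: βp ≥ (68−53)/(68−34) = 15/34.
So p ≥ (15/34)/(3/5) = 25/34.

25/34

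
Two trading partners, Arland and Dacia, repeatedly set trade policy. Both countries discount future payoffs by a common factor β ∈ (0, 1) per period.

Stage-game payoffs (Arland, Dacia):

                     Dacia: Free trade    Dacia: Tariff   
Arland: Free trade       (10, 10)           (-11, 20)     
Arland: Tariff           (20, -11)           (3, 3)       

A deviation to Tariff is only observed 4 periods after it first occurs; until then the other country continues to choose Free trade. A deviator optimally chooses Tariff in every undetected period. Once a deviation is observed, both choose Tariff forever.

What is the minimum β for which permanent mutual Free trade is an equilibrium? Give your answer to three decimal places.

A deviator earns 20 for 4 periods, then 3 forever; cooperating earns 10 forever. Multiplying the IC by (1−β):
10 ≥ 20(1−β^4) + 3β^4, so 17·β^4 ≥ 10 and β^4 ≥ 10/17.
β ≥ (10/17)^(1/4) ≈ 0.876.

0.876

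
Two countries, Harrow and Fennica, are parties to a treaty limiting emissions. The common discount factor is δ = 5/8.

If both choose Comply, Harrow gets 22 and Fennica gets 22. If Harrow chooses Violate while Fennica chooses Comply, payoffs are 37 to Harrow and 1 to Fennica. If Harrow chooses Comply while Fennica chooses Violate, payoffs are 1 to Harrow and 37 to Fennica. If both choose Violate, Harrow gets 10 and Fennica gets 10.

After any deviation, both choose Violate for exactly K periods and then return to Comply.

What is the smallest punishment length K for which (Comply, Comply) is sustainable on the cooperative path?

Need Σ_{k=1}^{K} δ^k ≥ (37−22)/(22−10) = 1.2500 at δ = 5/8.
At K = 2 the sum is 1.0156 < 1.2500; at K = 3 it is 1.2598 ≥ 1.2500.
So the minimum punishment length is K = 3.

3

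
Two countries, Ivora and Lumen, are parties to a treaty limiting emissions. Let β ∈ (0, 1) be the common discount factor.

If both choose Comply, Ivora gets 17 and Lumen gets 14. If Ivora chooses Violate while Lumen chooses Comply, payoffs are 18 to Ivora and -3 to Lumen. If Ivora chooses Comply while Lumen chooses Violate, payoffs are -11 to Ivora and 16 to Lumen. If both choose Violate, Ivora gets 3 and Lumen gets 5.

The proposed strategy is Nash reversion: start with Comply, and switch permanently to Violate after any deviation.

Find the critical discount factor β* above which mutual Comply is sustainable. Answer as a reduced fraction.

Ivora's threshold: (18−17)/(18−3) = 1/15.
Lumen's threshold: (16−14)/(16−5) = 2/11.
1/15 < 2/11, so Lumen binds and β* = 2/11.

2/11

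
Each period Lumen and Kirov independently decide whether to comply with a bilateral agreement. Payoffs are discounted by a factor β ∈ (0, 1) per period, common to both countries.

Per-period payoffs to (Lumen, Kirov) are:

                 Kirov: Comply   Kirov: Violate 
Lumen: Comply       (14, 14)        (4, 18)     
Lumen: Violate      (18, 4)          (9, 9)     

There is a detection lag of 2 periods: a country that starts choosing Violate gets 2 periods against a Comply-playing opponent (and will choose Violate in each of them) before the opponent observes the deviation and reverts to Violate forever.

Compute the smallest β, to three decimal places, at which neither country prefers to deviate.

The best deviation is to choose Violate for all 2 undetected periods, earning 18 each, then 9 forever once detected.
Deviation value: 18(1−β^2)/(1−β) + 9β^2/(1−β); cooperation value: 14/(1−β).
IC: 14 ≥ 18(1−β^2) + 9β^2 = 18 − 9β^2.
So β^2 ≥ 4/9, giving β ≥ (4/9)^(1/2) ≈ 0.667.

0.667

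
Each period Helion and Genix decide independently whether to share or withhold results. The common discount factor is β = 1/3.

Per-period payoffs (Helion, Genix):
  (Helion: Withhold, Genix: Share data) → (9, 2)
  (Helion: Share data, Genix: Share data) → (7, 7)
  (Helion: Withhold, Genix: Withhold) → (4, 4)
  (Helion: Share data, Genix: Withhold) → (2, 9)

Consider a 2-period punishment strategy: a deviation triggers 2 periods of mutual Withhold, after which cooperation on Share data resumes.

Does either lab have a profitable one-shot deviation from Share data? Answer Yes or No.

Comparing payoff streams over the 3 periods until play realigns: cooperate → 7(1+β+…+β^2); deviate → 9 + 4(β+…+β^2).
Cooperation is sustained iff (7−4)(β+…+β^2) ≥ 9−7.
β+…+β^2 = 1/3·(1−(1/3)^2)/(1−1/3) = 0.4444, and (9−7)/(7−4) = 0.6667.
0.4444 < 0.6667, so cooperation is not sustainable.

Yes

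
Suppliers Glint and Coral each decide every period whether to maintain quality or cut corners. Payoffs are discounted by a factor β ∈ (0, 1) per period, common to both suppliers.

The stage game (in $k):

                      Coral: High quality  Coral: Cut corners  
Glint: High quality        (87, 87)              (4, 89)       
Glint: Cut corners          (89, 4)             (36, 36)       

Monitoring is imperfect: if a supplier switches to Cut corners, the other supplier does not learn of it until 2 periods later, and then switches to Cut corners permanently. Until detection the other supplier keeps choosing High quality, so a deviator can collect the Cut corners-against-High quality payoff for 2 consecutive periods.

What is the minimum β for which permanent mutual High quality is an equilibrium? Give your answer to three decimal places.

0.194

The best deviation is to choose Cut corners for all 2 undetected periods, earning 89 each, then 36 forever once detected.
Deviation value: 89(1−β^2)/(1−β) + 36β^2/(1−β); cooperation value: 87/(1−β).
IC: 87 ≥ 89(1−β^2) + 36β^2 = 89 − 53β^2.
So β^2 ≥ 2/53, giving β ≥ (2/53)^(1/2) ≈ 0.194.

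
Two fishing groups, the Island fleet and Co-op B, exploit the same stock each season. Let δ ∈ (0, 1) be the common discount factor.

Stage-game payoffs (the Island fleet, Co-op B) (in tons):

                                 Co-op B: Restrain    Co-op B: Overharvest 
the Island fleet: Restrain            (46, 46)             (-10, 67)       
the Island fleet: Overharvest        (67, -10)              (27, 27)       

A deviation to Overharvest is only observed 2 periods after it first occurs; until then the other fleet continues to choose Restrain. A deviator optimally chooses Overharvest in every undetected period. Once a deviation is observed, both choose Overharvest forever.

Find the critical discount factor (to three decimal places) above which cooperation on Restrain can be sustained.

The best deviation is to choose Overharvest for all 2 undetected periods, earning 67 each, then 27 forever once detected.
Deviation value: 67(1−δ^2)/(1−δ) + 27δ^2/(1−δ); cooperation value: 46/(1−δ).
IC: 46 ≥ 67(1−δ^2) + 27δ^2 = 67 − 40δ^2.
So δ^2 ≥ 21/40, giving δ ≥ (21/40)^(1/2) ≈ 0.725.

0.725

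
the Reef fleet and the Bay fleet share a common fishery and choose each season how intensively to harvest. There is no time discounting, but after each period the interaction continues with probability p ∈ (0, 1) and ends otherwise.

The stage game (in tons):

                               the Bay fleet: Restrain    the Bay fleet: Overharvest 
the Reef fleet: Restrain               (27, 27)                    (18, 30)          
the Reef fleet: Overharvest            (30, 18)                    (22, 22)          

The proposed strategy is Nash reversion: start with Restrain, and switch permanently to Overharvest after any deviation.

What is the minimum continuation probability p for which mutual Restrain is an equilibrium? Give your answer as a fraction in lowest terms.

3/8

With no time discounting, the continuation probability p plays the role of the discount factor.
Grim-trigger IC: 27/(1−p) ≥ 30 + 22p/(1−p) ⇒ p ≥ (30−27)/(30−22) = 3/8.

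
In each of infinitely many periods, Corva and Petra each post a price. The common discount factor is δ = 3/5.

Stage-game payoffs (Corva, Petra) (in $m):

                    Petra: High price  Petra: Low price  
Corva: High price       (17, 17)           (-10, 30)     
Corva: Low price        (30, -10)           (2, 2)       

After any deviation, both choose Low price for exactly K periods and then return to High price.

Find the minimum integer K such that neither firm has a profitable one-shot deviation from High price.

2

IC: δ(1−δ^K)/(1−δ) ≥ (30−17)/(17−2) = 13/15.
With δ = 3/5: need 1 − δ^K ≥ 13/15·(1−3/5)/(3/5), i.e. δ^K ≤ 0.4222.
Since (3/5)^1 = 0.6000 and (3/5)^2 = 0.3600, the smallest such K is 2.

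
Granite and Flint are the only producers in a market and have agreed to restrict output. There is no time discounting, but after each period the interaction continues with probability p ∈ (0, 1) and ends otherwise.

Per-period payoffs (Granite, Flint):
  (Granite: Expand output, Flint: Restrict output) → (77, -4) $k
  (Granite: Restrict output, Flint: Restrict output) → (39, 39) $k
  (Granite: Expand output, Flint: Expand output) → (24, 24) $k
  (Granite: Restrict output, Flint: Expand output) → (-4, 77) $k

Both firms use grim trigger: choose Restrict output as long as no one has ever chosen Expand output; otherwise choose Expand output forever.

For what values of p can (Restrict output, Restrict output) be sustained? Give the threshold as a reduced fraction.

With no time discounting, the continuation probability p plays the role of the discount factor.
Grim-trigger IC: 39/(1−p) ≥ 77 + 24p/(1−p) ⇒ p ≥ (77−39)/(77−24) = 38/53.

38/53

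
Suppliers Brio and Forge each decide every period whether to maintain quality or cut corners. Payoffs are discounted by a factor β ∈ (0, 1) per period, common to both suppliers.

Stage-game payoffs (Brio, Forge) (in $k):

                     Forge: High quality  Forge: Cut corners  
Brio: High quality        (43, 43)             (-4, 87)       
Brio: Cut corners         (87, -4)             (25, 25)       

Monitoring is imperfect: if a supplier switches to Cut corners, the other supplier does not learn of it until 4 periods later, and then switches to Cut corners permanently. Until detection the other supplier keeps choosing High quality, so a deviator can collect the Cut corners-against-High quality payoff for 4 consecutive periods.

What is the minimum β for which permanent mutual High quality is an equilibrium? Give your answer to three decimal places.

A deviator earns 87 for 4 periods, then 25 forever; cooperating earns 43 forever. Multiplying the IC by (1−β):
43 ≥ 87(1−β^4) + 25β^4, so 62·β^4 ≥ 44 and β^4 ≥ 22/31.
β ≥ (22/31)^(1/4) ≈ 0.918.

0.918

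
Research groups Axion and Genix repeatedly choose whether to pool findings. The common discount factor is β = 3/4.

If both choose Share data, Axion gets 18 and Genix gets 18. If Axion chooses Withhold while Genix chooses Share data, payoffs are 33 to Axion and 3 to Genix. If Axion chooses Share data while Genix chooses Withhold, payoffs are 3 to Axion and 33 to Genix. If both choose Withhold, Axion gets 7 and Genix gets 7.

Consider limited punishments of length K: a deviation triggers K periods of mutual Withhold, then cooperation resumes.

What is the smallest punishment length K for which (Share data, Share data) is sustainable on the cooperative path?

IC: β(1−β^K)/(1−β) ≥ (33−18)/(18−7) = 15/11.
With β = 3/4: need 1 − β^K ≥ 15/11·(1−3/4)/(3/4), i.e. β^K ≤ 0.5455.
Since (3/4)^2 = 0.5625 and (3/4)^3 = 0.4219, the smallest such K is 3.

3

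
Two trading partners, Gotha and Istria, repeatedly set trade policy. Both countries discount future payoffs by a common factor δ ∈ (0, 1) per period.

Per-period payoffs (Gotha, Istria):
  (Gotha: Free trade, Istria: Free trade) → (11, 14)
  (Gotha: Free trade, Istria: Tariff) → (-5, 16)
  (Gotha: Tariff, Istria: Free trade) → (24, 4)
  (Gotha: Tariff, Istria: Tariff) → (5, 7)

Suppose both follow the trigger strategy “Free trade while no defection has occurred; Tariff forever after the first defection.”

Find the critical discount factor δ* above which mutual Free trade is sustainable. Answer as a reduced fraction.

13/19

For Gotha: deviation gain 24−11 = 13, per-period punishment loss 11−5 = 6. IC gives δ ≥ 13/19.
For Istria: gain 2, loss 7 per period, so δ ≥ 2/9.
The tighter constraint is Gotha's, so cooperation needs δ ≥ 13/19.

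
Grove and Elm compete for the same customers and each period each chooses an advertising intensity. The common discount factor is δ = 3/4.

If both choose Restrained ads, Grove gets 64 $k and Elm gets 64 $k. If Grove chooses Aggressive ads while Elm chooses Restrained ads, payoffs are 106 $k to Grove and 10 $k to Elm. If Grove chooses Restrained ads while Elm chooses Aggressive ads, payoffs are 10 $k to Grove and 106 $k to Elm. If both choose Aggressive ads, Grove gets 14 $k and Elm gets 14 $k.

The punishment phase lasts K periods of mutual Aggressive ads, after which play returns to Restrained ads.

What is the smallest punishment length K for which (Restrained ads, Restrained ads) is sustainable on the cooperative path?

No profitable deviation requires (64−14)(δ+…+δ^K) ≥ 106−64, i.e. δ+…+δ^K ≥ 21/25 ≈ 0.8400.
With δ = 3/4, the partial sums are K=1: 0.7500, K=2: 1.3125.
K = 2 is the first length at which the sum reaches 0.8400.

2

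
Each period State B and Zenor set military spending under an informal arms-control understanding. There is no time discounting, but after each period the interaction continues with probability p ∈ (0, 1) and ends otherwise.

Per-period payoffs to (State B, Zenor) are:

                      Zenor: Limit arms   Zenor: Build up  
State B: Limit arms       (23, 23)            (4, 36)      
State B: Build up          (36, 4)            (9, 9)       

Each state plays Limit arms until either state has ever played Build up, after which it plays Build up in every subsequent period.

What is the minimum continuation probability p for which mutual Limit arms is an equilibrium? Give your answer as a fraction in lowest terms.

13/27

With no time discounting, the continuation probability p plays the role of the discount factor.
Grim-trigger IC: 23/(1−p) ≥ 36 + 9p/(1−p) ⇒ p ≥ (36−23)/(36−9) = 13/27.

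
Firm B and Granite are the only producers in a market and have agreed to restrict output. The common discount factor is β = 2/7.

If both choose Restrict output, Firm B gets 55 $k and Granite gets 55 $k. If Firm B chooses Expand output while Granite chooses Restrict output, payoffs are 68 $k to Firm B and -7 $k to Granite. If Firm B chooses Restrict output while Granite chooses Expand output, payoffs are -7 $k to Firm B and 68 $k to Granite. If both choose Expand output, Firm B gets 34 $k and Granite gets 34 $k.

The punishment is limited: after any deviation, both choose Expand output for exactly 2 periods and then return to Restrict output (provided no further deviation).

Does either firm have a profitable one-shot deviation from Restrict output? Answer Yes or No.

Yes

A one-shot deviation gives 68 now, then 34 for 2 periods, then back to 55.
Gain from deviating: (68−55) today; loss: (55−34) in each of the next 2 periods.
No-deviation condition: (55−34)(β+…+β^2) ≥ 68−55, i.e. β+…+β^2 ≥ 13/21.
At β = 2/7: β+…+β^2 = 0.3673 < 0.6190.
So cooperation is not sustainable.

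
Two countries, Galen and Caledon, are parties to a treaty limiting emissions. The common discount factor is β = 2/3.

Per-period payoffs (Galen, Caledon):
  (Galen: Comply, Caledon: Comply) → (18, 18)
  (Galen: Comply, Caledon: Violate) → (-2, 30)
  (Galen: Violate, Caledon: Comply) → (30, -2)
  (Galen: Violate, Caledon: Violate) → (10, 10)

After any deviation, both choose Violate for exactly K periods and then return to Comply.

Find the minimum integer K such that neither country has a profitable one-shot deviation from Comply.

IC: β(1−β^K)/(1−β) ≥ (30−18)/(18−10) = 3/2.
With β = 2/3: need 1 − β^K ≥ 3/2·(1−2/3)/(2/3), i.e. β^K ≤ 0.2500.
Since (2/3)^3 = 0.2963 and (2/3)^4 = 0.1975, the smallest such K is 4.

4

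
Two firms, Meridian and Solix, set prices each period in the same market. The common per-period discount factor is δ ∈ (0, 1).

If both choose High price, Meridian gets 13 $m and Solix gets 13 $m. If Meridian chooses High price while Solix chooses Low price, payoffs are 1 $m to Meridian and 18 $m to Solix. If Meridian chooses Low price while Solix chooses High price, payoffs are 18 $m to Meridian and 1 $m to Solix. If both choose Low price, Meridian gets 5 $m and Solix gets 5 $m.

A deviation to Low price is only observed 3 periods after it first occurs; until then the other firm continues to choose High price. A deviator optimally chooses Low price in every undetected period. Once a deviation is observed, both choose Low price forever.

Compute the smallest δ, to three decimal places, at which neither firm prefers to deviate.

0.727

Deviating for the 3 undetected periods gains 18−13 = 5 per period over cooperation, then loses 13−5 = 8 per period forever once punishment starts.
Gain: 5(1 + δ + … + δ^2); loss: 8·δ^3/(1−δ).
No profitable deviation ⇔ 5(1−δ^3) ≤ 8·δ^3, i.e. δ^3 ≥ 5/(5+8) = 5/13.
Hence δ ≥ (5/13)^(1/3) ≈ 0.727.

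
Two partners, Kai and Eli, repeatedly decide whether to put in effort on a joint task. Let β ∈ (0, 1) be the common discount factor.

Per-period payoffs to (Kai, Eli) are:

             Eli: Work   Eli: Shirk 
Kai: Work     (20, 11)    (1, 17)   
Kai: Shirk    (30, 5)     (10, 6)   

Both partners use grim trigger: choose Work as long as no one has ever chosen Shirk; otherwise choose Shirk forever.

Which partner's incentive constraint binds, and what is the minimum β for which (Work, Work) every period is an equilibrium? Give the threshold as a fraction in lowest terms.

Eli; β ≥ 6/11

Kai's threshold: (30−20)/(30−10) = 1/2.
Eli's threshold: (17−11)/(17−6) = 6/11.
1/2 < 6/11, so Eli binds and β* = 6/11.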